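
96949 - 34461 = 62488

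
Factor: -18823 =-7^1*2689^1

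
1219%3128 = 1219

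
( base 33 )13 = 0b100100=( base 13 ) 2a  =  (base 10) 36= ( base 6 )100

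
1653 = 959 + 694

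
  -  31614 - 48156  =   - 79770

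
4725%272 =101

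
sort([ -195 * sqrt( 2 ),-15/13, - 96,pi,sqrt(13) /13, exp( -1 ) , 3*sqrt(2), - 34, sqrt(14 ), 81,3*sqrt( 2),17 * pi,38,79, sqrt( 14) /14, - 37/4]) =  [  -  195*sqrt( 2 ), - 96, - 34, - 37/4, - 15/13,  sqrt( 14) /14 , sqrt( 13 ) /13,exp( - 1 ),pi, sqrt(14 ), 3*sqrt(2 ), 3*sqrt( 2 ),38,  17*pi,  79, 81 ] 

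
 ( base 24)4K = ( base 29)40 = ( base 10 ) 116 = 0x74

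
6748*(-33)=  - 222684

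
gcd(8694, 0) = 8694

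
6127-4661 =1466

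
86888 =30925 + 55963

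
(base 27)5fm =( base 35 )3BC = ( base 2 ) 111111101000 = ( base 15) 1317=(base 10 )4072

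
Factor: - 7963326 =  - 2^1*3^3*7^1*21067^1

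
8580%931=201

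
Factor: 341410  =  2^1* 5^1*34141^1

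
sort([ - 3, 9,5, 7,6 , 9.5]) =[-3,5,6,  7 , 9,9.5]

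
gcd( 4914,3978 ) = 234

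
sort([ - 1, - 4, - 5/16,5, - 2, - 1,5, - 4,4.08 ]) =[ - 4, - 4, - 2, - 1,  -  1, - 5/16 , 4.08, 5 , 5 ] 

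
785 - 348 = 437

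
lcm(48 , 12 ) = 48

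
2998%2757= 241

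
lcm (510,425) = 2550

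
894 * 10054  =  8988276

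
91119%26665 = 11124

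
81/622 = 81/622 = 0.13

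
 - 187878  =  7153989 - 7341867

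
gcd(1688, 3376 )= 1688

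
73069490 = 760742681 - 687673191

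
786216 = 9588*82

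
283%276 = 7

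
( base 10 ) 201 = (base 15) d6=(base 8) 311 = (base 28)75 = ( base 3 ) 21110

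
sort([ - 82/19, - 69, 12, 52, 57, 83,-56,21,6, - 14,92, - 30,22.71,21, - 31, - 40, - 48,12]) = [ - 69, - 56, - 48, - 40, - 31, - 30, - 14, - 82/19, 6 , 12, 12, 21,21,  22.71, 52, 57,83,  92 ] 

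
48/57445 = 48/57445 = 0.00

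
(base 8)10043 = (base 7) 15021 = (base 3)12200000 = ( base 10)4131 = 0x1023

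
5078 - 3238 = 1840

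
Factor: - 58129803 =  - 3^2*67^1*96401^1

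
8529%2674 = 507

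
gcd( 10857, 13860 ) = 231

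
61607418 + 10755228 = 72362646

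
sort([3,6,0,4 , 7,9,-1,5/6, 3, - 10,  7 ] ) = [ - 10, - 1,  0,5/6  ,  3,3,4,6,7, 7,9] 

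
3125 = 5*625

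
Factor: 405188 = 2^2*7^1*29^1  *499^1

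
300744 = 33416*9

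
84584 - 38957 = 45627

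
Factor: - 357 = -3^1 * 7^1 * 17^1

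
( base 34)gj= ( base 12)3AB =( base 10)563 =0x233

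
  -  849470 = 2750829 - 3600299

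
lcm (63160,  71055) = 568440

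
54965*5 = 274825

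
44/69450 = 22/34725 = 0.00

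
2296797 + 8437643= 10734440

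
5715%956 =935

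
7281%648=153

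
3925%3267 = 658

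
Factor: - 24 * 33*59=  - 2^3*3^2*11^1*59^1 = -  46728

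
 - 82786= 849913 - 932699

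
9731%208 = 163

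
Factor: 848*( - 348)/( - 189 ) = 98368/63 = 2^6*3^( - 2)*7^ ( - 1)*29^1*53^1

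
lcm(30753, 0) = 0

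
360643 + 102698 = 463341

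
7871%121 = 6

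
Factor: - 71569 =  - 71569^1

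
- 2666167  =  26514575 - 29180742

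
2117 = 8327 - 6210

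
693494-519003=174491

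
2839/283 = 2839/283 =10.03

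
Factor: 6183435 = 3^1*5^1*23^1*17923^1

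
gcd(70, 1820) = 70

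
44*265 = 11660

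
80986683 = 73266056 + 7720627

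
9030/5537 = 1 + 499/791 = 1.63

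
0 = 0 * 45092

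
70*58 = 4060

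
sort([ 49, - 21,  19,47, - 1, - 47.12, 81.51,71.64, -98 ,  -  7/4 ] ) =[-98, - 47.12,-21, - 7/4, - 1, 19,47,49, 71.64,81.51 ]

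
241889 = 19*12731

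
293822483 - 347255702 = - 53433219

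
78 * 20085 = 1566630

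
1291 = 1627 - 336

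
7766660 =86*90310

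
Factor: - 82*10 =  - 2^2*5^1*41^1 =- 820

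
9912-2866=7046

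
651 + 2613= 3264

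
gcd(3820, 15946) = 2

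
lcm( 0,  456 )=0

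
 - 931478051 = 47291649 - 978769700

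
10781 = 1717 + 9064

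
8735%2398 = 1541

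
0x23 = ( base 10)35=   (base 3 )1022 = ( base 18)1h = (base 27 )18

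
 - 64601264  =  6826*(-9464)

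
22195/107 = 207 + 46/107 = 207.43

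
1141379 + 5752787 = 6894166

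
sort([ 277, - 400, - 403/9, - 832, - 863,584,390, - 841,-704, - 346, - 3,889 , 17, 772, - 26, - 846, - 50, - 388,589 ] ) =[ - 863 , - 846, - 841, - 832, - 704, - 400, - 388, - 346, - 50, - 403/9,-26, - 3, 17,277,390,584,589,772,889 ]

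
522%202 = 118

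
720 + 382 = 1102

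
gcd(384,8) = 8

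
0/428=0 = 0.00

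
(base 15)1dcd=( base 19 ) HIE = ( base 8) 14535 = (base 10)6493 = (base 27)8OD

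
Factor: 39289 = 101^1 * 389^1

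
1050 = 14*75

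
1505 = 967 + 538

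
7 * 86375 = 604625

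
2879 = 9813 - 6934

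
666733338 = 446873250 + 219860088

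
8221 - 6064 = 2157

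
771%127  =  9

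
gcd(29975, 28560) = 5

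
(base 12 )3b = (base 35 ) 1c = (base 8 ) 57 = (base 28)1j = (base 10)47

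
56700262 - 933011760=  -876311498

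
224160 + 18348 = 242508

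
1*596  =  596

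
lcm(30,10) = 30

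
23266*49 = 1140034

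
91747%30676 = 30395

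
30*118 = 3540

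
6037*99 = 597663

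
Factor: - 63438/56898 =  - 97/87= -  3^( - 1) *29^ (  -  1)*97^1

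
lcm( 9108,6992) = 692208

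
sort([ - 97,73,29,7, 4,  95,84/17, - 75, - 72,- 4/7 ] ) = [ - 97, - 75 ,- 72, - 4/7 , 4,84/17, 7, 29,73,95]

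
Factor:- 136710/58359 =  - 2^1*3^1*5^1*31^1*397^ ( - 1)=- 930/397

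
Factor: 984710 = 2^1 * 5^1*59^1*1669^1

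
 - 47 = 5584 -5631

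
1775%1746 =29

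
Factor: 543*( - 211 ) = -114573 = - 3^1*181^1*211^1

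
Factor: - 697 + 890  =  193 = 193^1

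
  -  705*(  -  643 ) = 453315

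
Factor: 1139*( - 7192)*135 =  - 2^3*3^3*5^1*17^1*29^1*31^1* 67^1 = - 1105877880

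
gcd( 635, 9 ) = 1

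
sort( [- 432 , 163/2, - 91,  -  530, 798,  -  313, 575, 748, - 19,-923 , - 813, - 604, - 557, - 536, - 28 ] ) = [ - 923, - 813,  -  604, - 557, - 536, - 530, - 432, - 313,  -  91, - 28, - 19, 163/2,575, 748, 798 ] 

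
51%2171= 51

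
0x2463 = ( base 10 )9315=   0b10010001100011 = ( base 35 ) 7l5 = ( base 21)102C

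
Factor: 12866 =2^1*7^1*919^1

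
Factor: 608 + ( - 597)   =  11^1  =  11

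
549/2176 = 549/2176 = 0.25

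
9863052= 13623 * 724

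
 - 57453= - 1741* 33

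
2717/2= 1358+1/2 = 1358.50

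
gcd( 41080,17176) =8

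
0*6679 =0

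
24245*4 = 96980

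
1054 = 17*62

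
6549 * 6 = 39294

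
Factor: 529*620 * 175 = 57396500 = 2^2*5^3*7^1* 23^2*31^1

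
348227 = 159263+188964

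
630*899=566370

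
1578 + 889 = 2467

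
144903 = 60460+84443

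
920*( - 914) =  - 840880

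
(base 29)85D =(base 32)6n6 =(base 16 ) 1AE6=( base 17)16e1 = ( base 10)6886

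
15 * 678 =10170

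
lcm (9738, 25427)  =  457686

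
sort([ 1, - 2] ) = [  -  2,1] 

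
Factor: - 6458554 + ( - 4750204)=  - 2^1*11^1 * 53^1*9613^1=- 11208758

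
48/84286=24/42143 = 0.00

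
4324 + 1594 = 5918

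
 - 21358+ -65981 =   -  87339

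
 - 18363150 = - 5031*3650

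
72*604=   43488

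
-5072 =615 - 5687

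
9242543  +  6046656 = 15289199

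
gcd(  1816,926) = 2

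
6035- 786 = 5249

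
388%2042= 388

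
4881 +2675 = 7556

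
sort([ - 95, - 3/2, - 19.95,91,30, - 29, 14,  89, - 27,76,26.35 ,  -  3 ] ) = [ - 95,- 29,-27, - 19.95, - 3,-3/2, 14,26.35,30,76,89, 91 ]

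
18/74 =9/37 = 0.24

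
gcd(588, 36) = 12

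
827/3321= 827/3321= 0.25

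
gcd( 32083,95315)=1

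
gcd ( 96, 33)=3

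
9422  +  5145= 14567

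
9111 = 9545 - 434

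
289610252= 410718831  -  121108579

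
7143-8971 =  - 1828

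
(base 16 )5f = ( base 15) 65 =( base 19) 50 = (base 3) 10112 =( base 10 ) 95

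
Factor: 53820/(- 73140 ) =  - 3^1*13^1*53^( - 1 ) = - 39/53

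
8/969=8/969 = 0.01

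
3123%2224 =899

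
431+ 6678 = 7109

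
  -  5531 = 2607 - 8138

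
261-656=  - 395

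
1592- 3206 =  - 1614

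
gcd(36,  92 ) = 4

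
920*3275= 3013000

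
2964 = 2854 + 110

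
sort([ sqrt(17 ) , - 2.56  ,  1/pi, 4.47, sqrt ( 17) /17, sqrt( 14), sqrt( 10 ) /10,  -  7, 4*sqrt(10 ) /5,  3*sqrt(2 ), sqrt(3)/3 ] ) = [-7, - 2.56,sqrt( 17)/17, sqrt(10 ) /10, 1/pi,sqrt(3 ) /3, 4*sqrt( 10) /5, sqrt( 14 ), sqrt(17), 3*sqrt( 2), 4.47] 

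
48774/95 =513 + 39/95 =513.41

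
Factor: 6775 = 5^2 * 271^1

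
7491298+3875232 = 11366530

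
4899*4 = 19596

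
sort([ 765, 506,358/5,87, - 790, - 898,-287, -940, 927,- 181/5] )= [-940 ,  -  898, - 790, - 287, - 181/5, 358/5, 87 , 506, 765,927]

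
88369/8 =11046+1/8 = 11046.12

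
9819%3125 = 444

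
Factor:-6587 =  - 7^1*941^1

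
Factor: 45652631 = 23^1*1984897^1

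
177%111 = 66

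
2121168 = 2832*749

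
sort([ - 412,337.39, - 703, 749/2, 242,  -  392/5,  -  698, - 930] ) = [  -  930,- 703, - 698,  -  412,- 392/5, 242 , 337.39, 749/2 ] 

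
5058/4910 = 2529/2455 = 1.03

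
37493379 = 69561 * 539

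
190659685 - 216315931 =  - 25656246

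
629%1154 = 629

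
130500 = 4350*30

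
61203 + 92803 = 154006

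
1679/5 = 1679/5 = 335.80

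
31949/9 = 3549+8/9 = 3549.89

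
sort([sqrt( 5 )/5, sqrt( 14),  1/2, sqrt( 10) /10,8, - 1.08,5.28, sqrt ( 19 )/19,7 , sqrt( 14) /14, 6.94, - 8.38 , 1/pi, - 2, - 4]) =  [-8.38, - 4,-2,-1.08, sqrt( 19)/19, sqrt( 14) /14, sqrt( 10) /10,1/pi, sqrt( 5 )/5, 1/2 , sqrt( 14), 5.28, 6.94, 7,8 ]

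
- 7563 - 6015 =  -13578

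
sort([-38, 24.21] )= [ - 38 , 24.21] 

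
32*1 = 32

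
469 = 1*469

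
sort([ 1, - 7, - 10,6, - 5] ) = [ - 10, - 7,-5  ,  1,6 ]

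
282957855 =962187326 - 679229471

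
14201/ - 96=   -  148+7/96 = - 147.93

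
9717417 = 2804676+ 6912741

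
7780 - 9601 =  - 1821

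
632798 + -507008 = 125790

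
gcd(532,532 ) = 532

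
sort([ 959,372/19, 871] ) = [372/19, 871, 959 ] 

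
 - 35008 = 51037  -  86045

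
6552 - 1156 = 5396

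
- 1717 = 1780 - 3497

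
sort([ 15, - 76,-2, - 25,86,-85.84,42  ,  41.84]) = [-85.84 , - 76, - 25,-2, 15,41.84 , 42,86]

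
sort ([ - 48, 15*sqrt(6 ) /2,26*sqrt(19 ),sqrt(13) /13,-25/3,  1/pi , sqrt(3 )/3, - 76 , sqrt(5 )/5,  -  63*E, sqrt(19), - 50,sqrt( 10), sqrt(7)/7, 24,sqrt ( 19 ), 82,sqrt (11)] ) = [ - 63*E, - 76, - 50, - 48, - 25/3 , sqrt( 13 ) /13, 1/pi, sqrt(7 )/7,sqrt (5 ) /5,sqrt (3 )/3, sqrt(10), sqrt(11 ), sqrt ( 19 ) , sqrt(19), 15*sqrt (6) /2, 24,82, 26*sqrt(19) ]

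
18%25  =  18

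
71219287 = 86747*821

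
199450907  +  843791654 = 1043242561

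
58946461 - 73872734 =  - 14926273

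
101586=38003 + 63583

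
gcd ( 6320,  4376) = 8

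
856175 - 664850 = 191325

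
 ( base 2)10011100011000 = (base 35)85x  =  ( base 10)10008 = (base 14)390c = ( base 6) 114200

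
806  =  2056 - 1250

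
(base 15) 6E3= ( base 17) 56G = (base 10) 1563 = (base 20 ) 3I3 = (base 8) 3033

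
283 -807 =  - 524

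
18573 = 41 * 453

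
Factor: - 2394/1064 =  - 2^( - 2 )*3^2 = -9/4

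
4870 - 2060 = 2810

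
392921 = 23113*17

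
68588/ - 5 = - 68588/5 = -13717.60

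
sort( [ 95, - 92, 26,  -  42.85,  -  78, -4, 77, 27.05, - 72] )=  [ - 92, - 78,-72,  -  42.85, - 4,  26, 27.05, 77,95] 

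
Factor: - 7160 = -2^3* 5^1*179^1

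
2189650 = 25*87586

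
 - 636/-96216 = 53/8018 = 0.01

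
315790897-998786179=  - 682995282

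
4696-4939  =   - 243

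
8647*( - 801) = - 6926247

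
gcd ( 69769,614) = 1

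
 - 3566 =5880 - 9446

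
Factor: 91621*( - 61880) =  - 5669507480 = - 2^3*5^1 *7^1*13^1*17^1*91621^1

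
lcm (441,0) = 0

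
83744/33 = 2537+23/33 = 2537.70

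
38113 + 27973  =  66086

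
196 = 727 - 531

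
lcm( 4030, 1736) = 112840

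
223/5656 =223/5656 = 0.04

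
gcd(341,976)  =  1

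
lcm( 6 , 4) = 12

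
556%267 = 22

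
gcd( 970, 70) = 10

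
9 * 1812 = 16308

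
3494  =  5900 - 2406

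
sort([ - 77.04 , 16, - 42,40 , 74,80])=[ - 77.04, - 42,16,40, 74,80 ]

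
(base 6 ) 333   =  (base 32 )41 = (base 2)10000001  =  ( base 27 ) 4l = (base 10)129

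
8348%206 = 108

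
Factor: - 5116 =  - 2^2 * 1279^1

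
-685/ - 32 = 21 + 13/32=21.41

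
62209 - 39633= 22576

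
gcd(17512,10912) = 88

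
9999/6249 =1 + 1250/2083 = 1.60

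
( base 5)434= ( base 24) 4N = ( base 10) 119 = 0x77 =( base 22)59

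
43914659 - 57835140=- 13920481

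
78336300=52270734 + 26065566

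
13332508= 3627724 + 9704784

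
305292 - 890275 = - 584983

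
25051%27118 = 25051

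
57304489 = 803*71363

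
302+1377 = 1679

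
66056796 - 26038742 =40018054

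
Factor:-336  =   - 2^4 * 3^1*7^1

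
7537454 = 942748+6594706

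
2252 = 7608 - 5356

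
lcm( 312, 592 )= 23088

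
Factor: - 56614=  - 2^1*28307^1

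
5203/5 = 1040+3/5  =  1040.60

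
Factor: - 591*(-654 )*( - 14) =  - 5411196 = - 2^2* 3^2 * 7^1 * 109^1*197^1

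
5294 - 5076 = 218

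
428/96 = 107/24=4.46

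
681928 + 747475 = 1429403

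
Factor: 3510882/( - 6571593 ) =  - 390098/730177 = - 2^1*7^( - 1 )* 104311^( - 1)* 195049^1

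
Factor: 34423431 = 3^1*7^2* 37^1*6329^1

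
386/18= 21+4/9 = 21.44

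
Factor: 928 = 2^5*29^1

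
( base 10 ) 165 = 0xA5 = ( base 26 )69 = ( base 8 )245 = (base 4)2211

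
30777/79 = 30777/79 = 389.58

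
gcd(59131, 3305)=1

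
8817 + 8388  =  17205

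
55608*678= 37702224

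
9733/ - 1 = -9733 + 0/1 = -9733.00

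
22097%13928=8169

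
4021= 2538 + 1483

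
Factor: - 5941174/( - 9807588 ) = 2^( - 1)*3^( - 3 )*7^(-1 ) * 467^1*6361^1*12973^( - 1 ) = 2970587/4903794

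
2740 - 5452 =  - 2712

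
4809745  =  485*9917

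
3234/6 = 539 =539.00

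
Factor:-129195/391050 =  - 2^( - 1)*3^2*5^( - 1 )*29^1*79^ ( - 1)  =  - 261/790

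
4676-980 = 3696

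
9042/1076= 4521/538=8.40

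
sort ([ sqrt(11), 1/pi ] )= [1/pi, sqrt(11 ) ]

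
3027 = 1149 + 1878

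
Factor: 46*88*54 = 218592  =  2^5*3^3*11^1*23^1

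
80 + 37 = 117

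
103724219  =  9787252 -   -  93936967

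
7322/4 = 1830 + 1/2 =1830.50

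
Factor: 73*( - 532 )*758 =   -  2^3 * 7^1 * 19^1*73^1*379^1 = - 29437688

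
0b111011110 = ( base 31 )FD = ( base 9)581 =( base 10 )478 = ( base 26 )ia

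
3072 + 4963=8035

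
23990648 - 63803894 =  - 39813246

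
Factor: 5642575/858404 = 2^( - 2 )*5^2*67^( - 1)*79^1* 2857^1*3203^(-1 )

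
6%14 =6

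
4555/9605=911/1921= 0.47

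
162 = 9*18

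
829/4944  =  829/4944 = 0.17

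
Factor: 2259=3^2 * 251^1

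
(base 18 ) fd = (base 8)433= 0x11b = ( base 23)c7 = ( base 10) 283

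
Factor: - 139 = - 139^1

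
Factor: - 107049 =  - 3^1*17^1 * 2099^1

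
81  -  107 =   -  26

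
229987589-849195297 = -619207708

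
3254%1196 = 862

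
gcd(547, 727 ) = 1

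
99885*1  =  99885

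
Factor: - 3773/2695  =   - 7/5 = - 5^ ( - 1 )*7^1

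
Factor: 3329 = 3329^1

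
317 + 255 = 572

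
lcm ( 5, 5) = 5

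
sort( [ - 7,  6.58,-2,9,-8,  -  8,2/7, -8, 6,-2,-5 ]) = [ - 8, - 8, - 8, -7, - 5, - 2, - 2 , 2/7,  6,6.58,9]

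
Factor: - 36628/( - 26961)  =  2^2*3^( - 1 )*11^ (-1 )*19^( - 1)*43^(  -  1)*9157^1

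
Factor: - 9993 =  - 3^1*3331^1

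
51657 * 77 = 3977589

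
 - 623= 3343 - 3966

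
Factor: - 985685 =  - 5^1*197137^1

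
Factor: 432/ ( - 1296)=  -  1/3 = - 3^ ( - 1 )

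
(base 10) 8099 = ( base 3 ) 102002222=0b1111110100011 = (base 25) CNO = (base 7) 32420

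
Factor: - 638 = - 2^1*11^1*29^1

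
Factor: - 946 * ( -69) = 65274=2^1*3^1*11^1*23^1*43^1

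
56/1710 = 28/855 = 0.03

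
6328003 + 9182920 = 15510923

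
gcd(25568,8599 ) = 1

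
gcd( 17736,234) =6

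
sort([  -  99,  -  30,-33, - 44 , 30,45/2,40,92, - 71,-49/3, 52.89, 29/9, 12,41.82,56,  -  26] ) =[  -  99 , - 71, - 44, - 33, - 30, - 26, - 49/3,29/9, 12, 45/2,30, 40, 41.82,52.89,56, 92 ]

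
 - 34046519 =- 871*39089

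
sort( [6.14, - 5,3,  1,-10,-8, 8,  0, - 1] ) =[ - 10, - 8,-5, - 1,  0,  1 , 3, 6.14,8] 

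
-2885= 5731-8616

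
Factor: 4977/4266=2^ ( - 1)*3^( - 1)*7^1 = 7/6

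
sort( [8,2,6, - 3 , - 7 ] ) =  [ - 7,-3,2,6, 8] 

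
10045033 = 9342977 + 702056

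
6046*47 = 284162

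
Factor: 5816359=1453^1*4003^1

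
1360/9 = 151  +  1/9 = 151.11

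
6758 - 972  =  5786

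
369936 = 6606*56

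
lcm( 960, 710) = 68160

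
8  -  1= 7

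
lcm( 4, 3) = 12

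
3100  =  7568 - 4468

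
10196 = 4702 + 5494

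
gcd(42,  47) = 1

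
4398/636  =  6 + 97/106  =  6.92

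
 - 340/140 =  - 3 + 4/7  =  -2.43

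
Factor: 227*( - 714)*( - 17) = 2^1* 3^1 * 7^1*17^2*227^1 = 2755326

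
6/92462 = 3/46231 = 0.00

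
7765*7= 54355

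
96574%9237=4204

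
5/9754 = 5/9754 = 0.00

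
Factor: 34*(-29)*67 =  - 2^1 * 17^1*29^1*67^1 = - 66062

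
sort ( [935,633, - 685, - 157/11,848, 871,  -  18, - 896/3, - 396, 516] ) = [ - 685, - 396, - 896/3, - 18,-157/11,516,  633,848, 871, 935 ]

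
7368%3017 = 1334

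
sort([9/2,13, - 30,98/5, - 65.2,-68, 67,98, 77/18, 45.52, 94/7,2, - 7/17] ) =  [ - 68,-65.2, - 30, -7/17,  2,77/18,9/2,13 , 94/7,  98/5, 45.52, 67,98]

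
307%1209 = 307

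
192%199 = 192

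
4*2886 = 11544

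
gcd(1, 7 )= 1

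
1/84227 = 1/84227 = 0.00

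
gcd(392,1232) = 56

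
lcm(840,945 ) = 7560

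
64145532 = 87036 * 737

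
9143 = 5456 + 3687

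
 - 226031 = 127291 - 353322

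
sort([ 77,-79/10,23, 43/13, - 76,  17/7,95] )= [ - 76, - 79/10,  17/7,43/13, 23,77,95] 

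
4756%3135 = 1621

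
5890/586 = 10+ 15/293  =  10.05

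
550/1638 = 275/819=0.34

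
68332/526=129 + 239/263 = 129.91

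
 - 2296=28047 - 30343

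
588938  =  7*84134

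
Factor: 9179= 67^1*137^1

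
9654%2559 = 1977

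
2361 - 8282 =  -5921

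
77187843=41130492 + 36057351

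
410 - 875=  - 465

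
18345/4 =4586 + 1/4 = 4586.25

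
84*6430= 540120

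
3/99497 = 3/99497=0.00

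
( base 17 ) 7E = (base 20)6d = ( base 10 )133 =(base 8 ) 205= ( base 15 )8D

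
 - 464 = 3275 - 3739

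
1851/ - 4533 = -1 + 894/1511 = - 0.41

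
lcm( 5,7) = 35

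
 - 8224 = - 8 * 1028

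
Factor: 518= 2^1*7^1*37^1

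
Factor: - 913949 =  - 101^1*9049^1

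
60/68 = 15/17 = 0.88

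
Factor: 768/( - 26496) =- 2/69 = - 2^1*3^ ( - 1) * 23^( - 1)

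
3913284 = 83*47148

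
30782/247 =124 + 154/247 =124.62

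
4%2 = 0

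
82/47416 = 41/23708 = 0.00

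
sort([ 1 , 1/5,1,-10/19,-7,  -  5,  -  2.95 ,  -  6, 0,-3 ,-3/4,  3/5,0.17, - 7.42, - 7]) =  [-7.42, - 7,-7 , - 6, - 5,-3, - 2.95, - 3/4,  -  10/19, 0 , 0.17  ,  1/5, 3/5, 1,  1 ]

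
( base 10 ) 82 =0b1010010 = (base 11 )75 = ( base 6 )214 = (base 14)5C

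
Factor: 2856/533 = 2^3 * 3^1*7^1*13^( - 1 ) * 17^1 *41^( - 1 ) 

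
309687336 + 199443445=509130781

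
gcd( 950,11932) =38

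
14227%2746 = 497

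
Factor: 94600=2^3 * 5^2* 11^1 * 43^1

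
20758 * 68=1411544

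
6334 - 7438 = -1104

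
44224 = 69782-25558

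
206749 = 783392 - 576643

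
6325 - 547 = 5778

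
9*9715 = 87435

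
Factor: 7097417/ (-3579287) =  - 107^1*113^1*587^1*3579287^( - 1)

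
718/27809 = 718/27809 = 0.03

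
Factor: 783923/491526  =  111989/70218 = 2^ ( -1) * 3^( - 2) * 47^( - 1 )  *53^1*83^( - 1)*2113^1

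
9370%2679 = 1333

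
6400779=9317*687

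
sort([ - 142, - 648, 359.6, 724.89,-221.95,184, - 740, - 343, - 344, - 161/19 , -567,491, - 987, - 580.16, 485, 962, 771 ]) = [  -  987, - 740, - 648, - 580.16, - 567, - 344, - 343, - 221.95, - 142,-161/19, 184, 359.6, 485,491,724.89, 771,962]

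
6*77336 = 464016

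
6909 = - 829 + 7738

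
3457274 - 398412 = 3058862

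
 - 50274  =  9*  ( - 5586)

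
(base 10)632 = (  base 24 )128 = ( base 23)14B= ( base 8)1170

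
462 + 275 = 737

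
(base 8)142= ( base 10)98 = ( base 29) 3b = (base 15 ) 68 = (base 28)3e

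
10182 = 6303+3879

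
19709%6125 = 1334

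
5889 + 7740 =13629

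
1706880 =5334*320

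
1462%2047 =1462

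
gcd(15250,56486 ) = 122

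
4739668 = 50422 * 94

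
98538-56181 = 42357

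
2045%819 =407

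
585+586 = 1171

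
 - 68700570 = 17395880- 86096450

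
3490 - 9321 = -5831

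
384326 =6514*59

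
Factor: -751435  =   - 5^1*150287^1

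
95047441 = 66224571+28822870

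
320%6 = 2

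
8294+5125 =13419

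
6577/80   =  6577/80=82.21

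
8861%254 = 225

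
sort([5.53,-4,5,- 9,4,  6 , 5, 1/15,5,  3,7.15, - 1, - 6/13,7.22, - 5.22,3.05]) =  [-9, - 5.22,-4 ,- 1,-6/13,1/15,3,3.05, 4,5,  5, 5, 5.53,6, 7.15, 7.22 ]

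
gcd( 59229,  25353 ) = 9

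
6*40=240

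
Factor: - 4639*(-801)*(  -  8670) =- 32216324130 = - 2^1  *3^3*5^1*17^2 * 89^1*4639^1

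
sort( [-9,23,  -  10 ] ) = [ - 10,-9,23 ] 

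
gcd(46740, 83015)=5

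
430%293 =137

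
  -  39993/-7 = 39993/7 = 5713.29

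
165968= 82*2024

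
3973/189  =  21 +4/189 =21.02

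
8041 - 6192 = 1849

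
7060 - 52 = 7008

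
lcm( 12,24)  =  24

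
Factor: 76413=3^1*25471^1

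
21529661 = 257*83773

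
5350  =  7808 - 2458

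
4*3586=14344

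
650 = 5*130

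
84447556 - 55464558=28982998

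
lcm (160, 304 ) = 3040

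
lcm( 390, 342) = 22230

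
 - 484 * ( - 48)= 23232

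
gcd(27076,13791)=1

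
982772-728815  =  253957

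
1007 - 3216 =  - 2209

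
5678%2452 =774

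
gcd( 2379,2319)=3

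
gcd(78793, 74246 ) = 1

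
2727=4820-2093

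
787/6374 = 787/6374=0.12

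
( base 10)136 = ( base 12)b4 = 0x88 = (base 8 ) 210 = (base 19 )73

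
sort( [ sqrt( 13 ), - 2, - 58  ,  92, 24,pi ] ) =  [ - 58,-2, pi, sqrt( 13 ),  24, 92] 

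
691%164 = 35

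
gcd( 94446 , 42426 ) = 18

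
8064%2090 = 1794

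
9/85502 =9/85502 = 0.00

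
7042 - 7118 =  - 76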